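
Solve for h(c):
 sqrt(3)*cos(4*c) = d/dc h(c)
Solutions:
 h(c) = C1 + sqrt(3)*sin(4*c)/4


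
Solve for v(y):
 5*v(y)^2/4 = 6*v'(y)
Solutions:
 v(y) = -24/(C1 + 5*y)


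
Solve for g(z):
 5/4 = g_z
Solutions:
 g(z) = C1 + 5*z/4


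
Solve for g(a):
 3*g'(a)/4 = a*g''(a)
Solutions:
 g(a) = C1 + C2*a^(7/4)


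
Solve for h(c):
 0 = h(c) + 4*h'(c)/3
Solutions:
 h(c) = C1*exp(-3*c/4)


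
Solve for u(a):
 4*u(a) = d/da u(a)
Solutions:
 u(a) = C1*exp(4*a)


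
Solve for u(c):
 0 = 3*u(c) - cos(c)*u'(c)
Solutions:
 u(c) = C1*(sin(c) + 1)^(3/2)/(sin(c) - 1)^(3/2)


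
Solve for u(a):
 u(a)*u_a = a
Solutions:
 u(a) = -sqrt(C1 + a^2)
 u(a) = sqrt(C1 + a^2)


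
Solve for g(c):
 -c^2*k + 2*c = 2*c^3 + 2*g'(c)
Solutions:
 g(c) = C1 - c^4/4 - c^3*k/6 + c^2/2


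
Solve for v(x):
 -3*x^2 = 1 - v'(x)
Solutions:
 v(x) = C1 + x^3 + x


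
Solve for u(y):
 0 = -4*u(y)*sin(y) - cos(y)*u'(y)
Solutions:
 u(y) = C1*cos(y)^4


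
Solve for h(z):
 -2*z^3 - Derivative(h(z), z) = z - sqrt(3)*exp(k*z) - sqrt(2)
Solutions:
 h(z) = C1 - z^4/2 - z^2/2 + sqrt(2)*z + sqrt(3)*exp(k*z)/k


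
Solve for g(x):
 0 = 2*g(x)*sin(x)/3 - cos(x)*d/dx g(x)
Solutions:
 g(x) = C1/cos(x)^(2/3)


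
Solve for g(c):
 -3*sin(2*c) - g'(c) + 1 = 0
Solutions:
 g(c) = C1 + c + 3*cos(2*c)/2


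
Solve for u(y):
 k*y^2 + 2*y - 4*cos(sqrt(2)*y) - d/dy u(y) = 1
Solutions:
 u(y) = C1 + k*y^3/3 + y^2 - y - 2*sqrt(2)*sin(sqrt(2)*y)


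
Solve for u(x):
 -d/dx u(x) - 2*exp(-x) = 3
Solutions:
 u(x) = C1 - 3*x + 2*exp(-x)


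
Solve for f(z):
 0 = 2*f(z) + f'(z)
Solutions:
 f(z) = C1*exp(-2*z)


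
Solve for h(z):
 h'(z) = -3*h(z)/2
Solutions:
 h(z) = C1*exp(-3*z/2)


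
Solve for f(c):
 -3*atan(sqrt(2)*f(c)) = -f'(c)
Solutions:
 Integral(1/atan(sqrt(2)*_y), (_y, f(c))) = C1 + 3*c


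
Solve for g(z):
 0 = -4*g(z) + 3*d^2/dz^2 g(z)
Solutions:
 g(z) = C1*exp(-2*sqrt(3)*z/3) + C2*exp(2*sqrt(3)*z/3)


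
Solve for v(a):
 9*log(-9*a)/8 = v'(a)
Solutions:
 v(a) = C1 + 9*a*log(-a)/8 + 9*a*(-1 + 2*log(3))/8


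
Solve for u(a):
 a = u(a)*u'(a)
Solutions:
 u(a) = -sqrt(C1 + a^2)
 u(a) = sqrt(C1 + a^2)


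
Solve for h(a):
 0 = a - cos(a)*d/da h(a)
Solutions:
 h(a) = C1 + Integral(a/cos(a), a)


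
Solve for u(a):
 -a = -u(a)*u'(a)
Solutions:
 u(a) = -sqrt(C1 + a^2)
 u(a) = sqrt(C1 + a^2)


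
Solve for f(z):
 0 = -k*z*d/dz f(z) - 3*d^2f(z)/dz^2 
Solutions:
 f(z) = Piecewise((-sqrt(6)*sqrt(pi)*C1*erf(sqrt(6)*sqrt(k)*z/6)/(2*sqrt(k)) - C2, (k > 0) | (k < 0)), (-C1*z - C2, True))


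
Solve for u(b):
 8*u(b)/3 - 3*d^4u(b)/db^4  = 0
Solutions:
 u(b) = C1*exp(-2^(3/4)*sqrt(3)*b/3) + C2*exp(2^(3/4)*sqrt(3)*b/3) + C3*sin(2^(3/4)*sqrt(3)*b/3) + C4*cos(2^(3/4)*sqrt(3)*b/3)


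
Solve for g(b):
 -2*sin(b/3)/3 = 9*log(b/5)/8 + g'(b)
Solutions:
 g(b) = C1 - 9*b*log(b)/8 + 9*b/8 + 9*b*log(5)/8 + 2*cos(b/3)


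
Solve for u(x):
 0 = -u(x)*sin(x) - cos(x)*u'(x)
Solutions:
 u(x) = C1*cos(x)


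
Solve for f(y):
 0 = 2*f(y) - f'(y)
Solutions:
 f(y) = C1*exp(2*y)


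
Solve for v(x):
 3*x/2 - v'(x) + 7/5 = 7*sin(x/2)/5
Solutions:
 v(x) = C1 + 3*x^2/4 + 7*x/5 + 14*cos(x/2)/5


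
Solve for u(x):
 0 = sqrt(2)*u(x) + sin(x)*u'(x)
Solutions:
 u(x) = C1*(cos(x) + 1)^(sqrt(2)/2)/(cos(x) - 1)^(sqrt(2)/2)


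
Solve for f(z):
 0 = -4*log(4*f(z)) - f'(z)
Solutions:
 Integral(1/(log(_y) + 2*log(2)), (_y, f(z)))/4 = C1 - z


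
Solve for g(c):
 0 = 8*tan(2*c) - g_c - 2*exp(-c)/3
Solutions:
 g(c) = C1 + 2*log(tan(2*c)^2 + 1) + 2*exp(-c)/3


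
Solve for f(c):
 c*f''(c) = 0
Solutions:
 f(c) = C1 + C2*c


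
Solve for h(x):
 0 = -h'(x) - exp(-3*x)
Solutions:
 h(x) = C1 + exp(-3*x)/3


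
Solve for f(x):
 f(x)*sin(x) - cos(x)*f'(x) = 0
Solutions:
 f(x) = C1/cos(x)


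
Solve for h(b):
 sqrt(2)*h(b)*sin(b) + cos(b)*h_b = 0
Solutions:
 h(b) = C1*cos(b)^(sqrt(2))


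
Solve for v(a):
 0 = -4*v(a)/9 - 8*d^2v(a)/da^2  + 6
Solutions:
 v(a) = C1*sin(sqrt(2)*a/6) + C2*cos(sqrt(2)*a/6) + 27/2


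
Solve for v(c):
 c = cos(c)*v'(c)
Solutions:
 v(c) = C1 + Integral(c/cos(c), c)


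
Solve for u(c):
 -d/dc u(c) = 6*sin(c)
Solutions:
 u(c) = C1 + 6*cos(c)


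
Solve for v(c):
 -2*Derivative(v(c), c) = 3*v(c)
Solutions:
 v(c) = C1*exp(-3*c/2)


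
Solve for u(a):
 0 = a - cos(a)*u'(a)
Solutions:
 u(a) = C1 + Integral(a/cos(a), a)


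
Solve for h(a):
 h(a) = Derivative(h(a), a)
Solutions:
 h(a) = C1*exp(a)


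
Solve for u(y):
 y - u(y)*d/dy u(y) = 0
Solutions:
 u(y) = -sqrt(C1 + y^2)
 u(y) = sqrt(C1 + y^2)


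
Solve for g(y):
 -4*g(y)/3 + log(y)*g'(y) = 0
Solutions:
 g(y) = C1*exp(4*li(y)/3)


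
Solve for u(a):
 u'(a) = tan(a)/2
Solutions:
 u(a) = C1 - log(cos(a))/2


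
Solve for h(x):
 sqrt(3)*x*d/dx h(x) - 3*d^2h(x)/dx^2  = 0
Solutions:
 h(x) = C1 + C2*erfi(sqrt(2)*3^(3/4)*x/6)


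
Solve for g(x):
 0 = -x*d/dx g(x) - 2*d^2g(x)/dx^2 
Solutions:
 g(x) = C1 + C2*erf(x/2)


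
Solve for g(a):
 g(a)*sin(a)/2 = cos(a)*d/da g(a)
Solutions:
 g(a) = C1/sqrt(cos(a))


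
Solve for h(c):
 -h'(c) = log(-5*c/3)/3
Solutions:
 h(c) = C1 - c*log(-c)/3 + c*(-log(5) + 1 + log(3))/3


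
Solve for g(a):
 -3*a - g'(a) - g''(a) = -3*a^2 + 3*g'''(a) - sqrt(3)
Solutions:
 g(a) = C1 + a^3 - 9*a^2/2 - 9*a + sqrt(3)*a + (C2*sin(sqrt(11)*a/6) + C3*cos(sqrt(11)*a/6))*exp(-a/6)


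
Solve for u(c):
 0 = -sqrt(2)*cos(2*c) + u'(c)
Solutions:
 u(c) = C1 + sqrt(2)*sin(2*c)/2


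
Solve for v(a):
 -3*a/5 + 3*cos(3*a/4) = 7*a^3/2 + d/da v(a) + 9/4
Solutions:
 v(a) = C1 - 7*a^4/8 - 3*a^2/10 - 9*a/4 + 4*sin(3*a/4)


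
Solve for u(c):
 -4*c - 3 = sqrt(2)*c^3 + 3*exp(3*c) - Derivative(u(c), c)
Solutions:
 u(c) = C1 + sqrt(2)*c^4/4 + 2*c^2 + 3*c + exp(3*c)


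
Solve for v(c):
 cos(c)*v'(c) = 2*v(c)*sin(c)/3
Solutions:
 v(c) = C1/cos(c)^(2/3)


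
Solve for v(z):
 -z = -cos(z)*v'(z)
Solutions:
 v(z) = C1 + Integral(z/cos(z), z)


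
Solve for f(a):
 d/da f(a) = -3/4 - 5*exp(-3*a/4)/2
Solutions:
 f(a) = C1 - 3*a/4 + 10*exp(-3*a/4)/3


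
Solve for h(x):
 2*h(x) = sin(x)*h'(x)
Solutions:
 h(x) = C1*(cos(x) - 1)/(cos(x) + 1)


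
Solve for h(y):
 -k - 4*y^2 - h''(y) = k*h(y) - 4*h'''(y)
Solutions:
 h(y) = C1*exp(y*(-(-216*k + sqrt((216*k + 1)^2 - 1) - 1)^(1/3) + 1 - 1/(-216*k + sqrt((216*k + 1)^2 - 1) - 1)^(1/3))/12) + C2*exp(y*((-216*k + sqrt((216*k + 1)^2 - 1) - 1)^(1/3) - sqrt(3)*I*(-216*k + sqrt((216*k + 1)^2 - 1) - 1)^(1/3) + 2 - 4/((-1 + sqrt(3)*I)*(-216*k + sqrt((216*k + 1)^2 - 1) - 1)^(1/3)))/24) + C3*exp(y*((-216*k + sqrt((216*k + 1)^2 - 1) - 1)^(1/3) + sqrt(3)*I*(-216*k + sqrt((216*k + 1)^2 - 1) - 1)^(1/3) + 2 + 4/((1 + sqrt(3)*I)*(-216*k + sqrt((216*k + 1)^2 - 1) - 1)^(1/3)))/24) - 1 - 4*y^2/k + 8/k^2


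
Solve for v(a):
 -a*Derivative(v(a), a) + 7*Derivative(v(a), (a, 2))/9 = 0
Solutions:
 v(a) = C1 + C2*erfi(3*sqrt(14)*a/14)


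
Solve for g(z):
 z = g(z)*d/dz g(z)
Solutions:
 g(z) = -sqrt(C1 + z^2)
 g(z) = sqrt(C1 + z^2)


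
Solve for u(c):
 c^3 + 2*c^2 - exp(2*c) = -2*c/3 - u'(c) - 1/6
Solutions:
 u(c) = C1 - c^4/4 - 2*c^3/3 - c^2/3 - c/6 + exp(2*c)/2


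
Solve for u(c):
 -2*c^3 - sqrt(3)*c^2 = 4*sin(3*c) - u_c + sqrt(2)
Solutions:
 u(c) = C1 + c^4/2 + sqrt(3)*c^3/3 + sqrt(2)*c - 4*cos(3*c)/3


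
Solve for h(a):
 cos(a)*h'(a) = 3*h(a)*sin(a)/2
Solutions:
 h(a) = C1/cos(a)^(3/2)


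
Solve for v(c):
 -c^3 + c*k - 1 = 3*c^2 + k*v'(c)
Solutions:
 v(c) = C1 - c^4/(4*k) - c^3/k + c^2/2 - c/k


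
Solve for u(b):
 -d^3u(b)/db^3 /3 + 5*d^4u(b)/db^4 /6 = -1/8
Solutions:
 u(b) = C1 + C2*b + C3*b^2 + C4*exp(2*b/5) + b^3/16


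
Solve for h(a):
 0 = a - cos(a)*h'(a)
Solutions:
 h(a) = C1 + Integral(a/cos(a), a)


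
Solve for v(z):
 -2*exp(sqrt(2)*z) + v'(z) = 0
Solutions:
 v(z) = C1 + sqrt(2)*exp(sqrt(2)*z)


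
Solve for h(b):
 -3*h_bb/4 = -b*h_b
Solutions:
 h(b) = C1 + C2*erfi(sqrt(6)*b/3)


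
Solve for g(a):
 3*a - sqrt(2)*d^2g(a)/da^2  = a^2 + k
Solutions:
 g(a) = C1 + C2*a - sqrt(2)*a^4/24 + sqrt(2)*a^3/4 - sqrt(2)*a^2*k/4


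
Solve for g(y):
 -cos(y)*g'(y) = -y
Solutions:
 g(y) = C1 + Integral(y/cos(y), y)


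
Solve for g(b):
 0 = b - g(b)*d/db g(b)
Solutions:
 g(b) = -sqrt(C1 + b^2)
 g(b) = sqrt(C1 + b^2)


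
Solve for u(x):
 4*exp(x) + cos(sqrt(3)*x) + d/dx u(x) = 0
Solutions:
 u(x) = C1 - 4*exp(x) - sqrt(3)*sin(sqrt(3)*x)/3


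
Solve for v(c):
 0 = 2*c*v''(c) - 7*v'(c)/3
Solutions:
 v(c) = C1 + C2*c^(13/6)


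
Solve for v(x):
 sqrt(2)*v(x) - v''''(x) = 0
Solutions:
 v(x) = C1*exp(-2^(1/8)*x) + C2*exp(2^(1/8)*x) + C3*sin(2^(1/8)*x) + C4*cos(2^(1/8)*x)


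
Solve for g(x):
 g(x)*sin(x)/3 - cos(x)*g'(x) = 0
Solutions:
 g(x) = C1/cos(x)^(1/3)


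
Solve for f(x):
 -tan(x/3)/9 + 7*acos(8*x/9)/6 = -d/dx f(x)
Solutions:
 f(x) = C1 - 7*x*acos(8*x/9)/6 + 7*sqrt(81 - 64*x^2)/48 - log(cos(x/3))/3


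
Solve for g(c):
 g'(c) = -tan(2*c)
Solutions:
 g(c) = C1 + log(cos(2*c))/2


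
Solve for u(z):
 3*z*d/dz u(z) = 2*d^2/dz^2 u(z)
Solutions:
 u(z) = C1 + C2*erfi(sqrt(3)*z/2)


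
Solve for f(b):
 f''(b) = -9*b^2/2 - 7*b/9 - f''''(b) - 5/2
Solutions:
 f(b) = C1 + C2*b + C3*sin(b) + C4*cos(b) - 3*b^4/8 - 7*b^3/54 + 13*b^2/4


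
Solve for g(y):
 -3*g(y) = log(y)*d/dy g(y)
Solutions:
 g(y) = C1*exp(-3*li(y))


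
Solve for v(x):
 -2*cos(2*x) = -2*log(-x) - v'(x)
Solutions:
 v(x) = C1 - 2*x*log(-x) + 2*x + sin(2*x)


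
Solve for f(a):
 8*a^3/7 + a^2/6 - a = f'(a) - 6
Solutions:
 f(a) = C1 + 2*a^4/7 + a^3/18 - a^2/2 + 6*a


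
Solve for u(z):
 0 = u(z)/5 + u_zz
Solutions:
 u(z) = C1*sin(sqrt(5)*z/5) + C2*cos(sqrt(5)*z/5)


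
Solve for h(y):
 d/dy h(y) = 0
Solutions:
 h(y) = C1


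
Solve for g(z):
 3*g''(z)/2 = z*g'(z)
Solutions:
 g(z) = C1 + C2*erfi(sqrt(3)*z/3)


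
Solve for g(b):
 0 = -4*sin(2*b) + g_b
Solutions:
 g(b) = C1 - 2*cos(2*b)


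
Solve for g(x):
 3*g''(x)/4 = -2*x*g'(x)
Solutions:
 g(x) = C1 + C2*erf(2*sqrt(3)*x/3)


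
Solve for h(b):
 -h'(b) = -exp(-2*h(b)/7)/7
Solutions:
 h(b) = 7*log(-sqrt(C1 + b)) - 7*log(7) + 7*log(2)/2
 h(b) = 7*log(C1 + b)/2 - 7*log(7) + 7*log(2)/2


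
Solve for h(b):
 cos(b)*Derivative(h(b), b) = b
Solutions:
 h(b) = C1 + Integral(b/cos(b), b)


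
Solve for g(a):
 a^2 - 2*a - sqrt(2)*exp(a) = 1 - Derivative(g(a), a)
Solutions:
 g(a) = C1 - a^3/3 + a^2 + a + sqrt(2)*exp(a)


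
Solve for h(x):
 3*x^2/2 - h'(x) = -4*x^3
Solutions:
 h(x) = C1 + x^4 + x^3/2


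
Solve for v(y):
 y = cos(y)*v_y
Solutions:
 v(y) = C1 + Integral(y/cos(y), y)


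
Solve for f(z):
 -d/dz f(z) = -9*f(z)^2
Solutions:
 f(z) = -1/(C1 + 9*z)


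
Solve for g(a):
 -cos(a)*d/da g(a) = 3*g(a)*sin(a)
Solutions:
 g(a) = C1*cos(a)^3


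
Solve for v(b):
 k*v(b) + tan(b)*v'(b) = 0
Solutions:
 v(b) = C1*exp(-k*log(sin(b)))


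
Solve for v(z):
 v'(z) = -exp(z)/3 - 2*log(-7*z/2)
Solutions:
 v(z) = C1 - 2*z*log(-z) + 2*z*(-log(7) + log(2) + 1) - exp(z)/3


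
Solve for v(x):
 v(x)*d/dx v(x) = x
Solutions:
 v(x) = -sqrt(C1 + x^2)
 v(x) = sqrt(C1 + x^2)


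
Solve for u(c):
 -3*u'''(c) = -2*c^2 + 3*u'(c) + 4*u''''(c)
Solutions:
 u(c) = C1 + C2*exp(c*(-2 + (4*sqrt(39) + 25)^(-1/3) + (4*sqrt(39) + 25)^(1/3))/8)*sin(sqrt(3)*c*(-(4*sqrt(39) + 25)^(1/3) + (4*sqrt(39) + 25)^(-1/3))/8) + C3*exp(c*(-2 + (4*sqrt(39) + 25)^(-1/3) + (4*sqrt(39) + 25)^(1/3))/8)*cos(sqrt(3)*c*(-(4*sqrt(39) + 25)^(1/3) + (4*sqrt(39) + 25)^(-1/3))/8) + C4*exp(-c*((4*sqrt(39) + 25)^(-1/3) + 1 + (4*sqrt(39) + 25)^(1/3))/4) + 2*c^3/9 - 4*c/3


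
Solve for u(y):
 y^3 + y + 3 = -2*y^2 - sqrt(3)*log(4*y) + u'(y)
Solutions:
 u(y) = C1 + y^4/4 + 2*y^3/3 + y^2/2 + sqrt(3)*y*log(y) - sqrt(3)*y + 2*sqrt(3)*y*log(2) + 3*y


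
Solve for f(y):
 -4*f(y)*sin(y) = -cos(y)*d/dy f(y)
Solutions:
 f(y) = C1/cos(y)^4


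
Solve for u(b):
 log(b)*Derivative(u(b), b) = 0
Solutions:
 u(b) = C1


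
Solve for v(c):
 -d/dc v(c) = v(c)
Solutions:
 v(c) = C1*exp(-c)


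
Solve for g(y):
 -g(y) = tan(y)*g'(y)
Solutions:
 g(y) = C1/sin(y)


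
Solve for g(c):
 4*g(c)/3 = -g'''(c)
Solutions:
 g(c) = C3*exp(-6^(2/3)*c/3) + (C1*sin(2^(2/3)*3^(1/6)*c/2) + C2*cos(2^(2/3)*3^(1/6)*c/2))*exp(6^(2/3)*c/6)


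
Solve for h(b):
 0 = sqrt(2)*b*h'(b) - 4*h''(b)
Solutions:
 h(b) = C1 + C2*erfi(2^(3/4)*b/4)


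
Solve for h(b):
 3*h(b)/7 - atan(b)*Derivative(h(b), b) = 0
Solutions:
 h(b) = C1*exp(3*Integral(1/atan(b), b)/7)


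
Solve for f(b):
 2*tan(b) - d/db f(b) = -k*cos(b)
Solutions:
 f(b) = C1 + k*sin(b) - 2*log(cos(b))


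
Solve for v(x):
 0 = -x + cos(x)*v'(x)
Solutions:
 v(x) = C1 + Integral(x/cos(x), x)


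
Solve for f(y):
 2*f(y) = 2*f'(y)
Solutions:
 f(y) = C1*exp(y)


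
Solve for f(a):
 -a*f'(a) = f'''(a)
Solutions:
 f(a) = C1 + Integral(C2*airyai(-a) + C3*airybi(-a), a)


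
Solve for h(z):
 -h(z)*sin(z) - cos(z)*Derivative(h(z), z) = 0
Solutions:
 h(z) = C1*cos(z)


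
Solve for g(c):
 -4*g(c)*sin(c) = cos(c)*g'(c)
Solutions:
 g(c) = C1*cos(c)^4


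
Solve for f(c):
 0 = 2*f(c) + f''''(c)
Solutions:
 f(c) = (C1*sin(2^(3/4)*c/2) + C2*cos(2^(3/4)*c/2))*exp(-2^(3/4)*c/2) + (C3*sin(2^(3/4)*c/2) + C4*cos(2^(3/4)*c/2))*exp(2^(3/4)*c/2)


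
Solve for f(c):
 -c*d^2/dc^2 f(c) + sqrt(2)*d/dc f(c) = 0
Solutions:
 f(c) = C1 + C2*c^(1 + sqrt(2))


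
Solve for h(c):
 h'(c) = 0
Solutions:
 h(c) = C1


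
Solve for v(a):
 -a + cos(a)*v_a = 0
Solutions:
 v(a) = C1 + Integral(a/cos(a), a)


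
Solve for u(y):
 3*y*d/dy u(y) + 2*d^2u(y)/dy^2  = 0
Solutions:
 u(y) = C1 + C2*erf(sqrt(3)*y/2)


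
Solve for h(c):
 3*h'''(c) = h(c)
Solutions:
 h(c) = C3*exp(3^(2/3)*c/3) + (C1*sin(3^(1/6)*c/2) + C2*cos(3^(1/6)*c/2))*exp(-3^(2/3)*c/6)


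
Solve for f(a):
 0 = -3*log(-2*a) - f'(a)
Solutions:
 f(a) = C1 - 3*a*log(-a) + 3*a*(1 - log(2))


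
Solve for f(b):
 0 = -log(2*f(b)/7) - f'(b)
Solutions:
 Integral(1/(log(_y) - log(7) + log(2)), (_y, f(b))) = C1 - b


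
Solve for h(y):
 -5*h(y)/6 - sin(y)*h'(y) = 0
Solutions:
 h(y) = C1*(cos(y) + 1)^(5/12)/(cos(y) - 1)^(5/12)


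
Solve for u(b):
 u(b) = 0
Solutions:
 u(b) = 0


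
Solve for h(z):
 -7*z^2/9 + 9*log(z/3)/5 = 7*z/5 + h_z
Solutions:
 h(z) = C1 - 7*z^3/27 - 7*z^2/10 + 9*z*log(z)/5 - 9*z*log(3)/5 - 9*z/5


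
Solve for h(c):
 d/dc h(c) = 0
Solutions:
 h(c) = C1


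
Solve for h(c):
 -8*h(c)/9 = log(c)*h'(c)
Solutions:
 h(c) = C1*exp(-8*li(c)/9)


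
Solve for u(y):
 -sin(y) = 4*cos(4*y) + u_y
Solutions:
 u(y) = C1 - sin(4*y) + cos(y)


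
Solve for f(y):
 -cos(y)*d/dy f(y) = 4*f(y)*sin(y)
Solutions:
 f(y) = C1*cos(y)^4


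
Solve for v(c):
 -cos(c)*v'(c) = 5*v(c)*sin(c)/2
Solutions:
 v(c) = C1*cos(c)^(5/2)


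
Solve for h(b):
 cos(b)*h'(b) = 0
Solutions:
 h(b) = C1


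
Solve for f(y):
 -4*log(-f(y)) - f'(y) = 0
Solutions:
 -li(-f(y)) = C1 - 4*y


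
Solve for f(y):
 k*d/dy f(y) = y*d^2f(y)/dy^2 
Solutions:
 f(y) = C1 + y^(re(k) + 1)*(C2*sin(log(y)*Abs(im(k))) + C3*cos(log(y)*im(k)))


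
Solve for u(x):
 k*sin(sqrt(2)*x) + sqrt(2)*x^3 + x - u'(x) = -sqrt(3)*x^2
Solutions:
 u(x) = C1 - sqrt(2)*k*cos(sqrt(2)*x)/2 + sqrt(2)*x^4/4 + sqrt(3)*x^3/3 + x^2/2


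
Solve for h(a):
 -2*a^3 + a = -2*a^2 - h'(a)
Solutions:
 h(a) = C1 + a^4/2 - 2*a^3/3 - a^2/2


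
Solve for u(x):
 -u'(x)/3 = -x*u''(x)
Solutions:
 u(x) = C1 + C2*x^(4/3)


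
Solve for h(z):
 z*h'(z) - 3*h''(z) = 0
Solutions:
 h(z) = C1 + C2*erfi(sqrt(6)*z/6)


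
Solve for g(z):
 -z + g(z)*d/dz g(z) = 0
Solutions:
 g(z) = -sqrt(C1 + z^2)
 g(z) = sqrt(C1 + z^2)


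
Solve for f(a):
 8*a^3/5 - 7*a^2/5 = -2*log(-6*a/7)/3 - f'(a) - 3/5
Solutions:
 f(a) = C1 - 2*a^4/5 + 7*a^3/15 - 2*a*log(-a)/3 + a*(-10*log(6) + 1 + 10*log(7))/15


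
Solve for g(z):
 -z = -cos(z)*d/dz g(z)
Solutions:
 g(z) = C1 + Integral(z/cos(z), z)


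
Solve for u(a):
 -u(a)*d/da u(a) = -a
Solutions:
 u(a) = -sqrt(C1 + a^2)
 u(a) = sqrt(C1 + a^2)


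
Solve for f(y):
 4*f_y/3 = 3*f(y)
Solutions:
 f(y) = C1*exp(9*y/4)


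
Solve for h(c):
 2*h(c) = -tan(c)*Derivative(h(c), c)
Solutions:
 h(c) = C1/sin(c)^2


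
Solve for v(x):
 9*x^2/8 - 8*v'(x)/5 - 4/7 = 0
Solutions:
 v(x) = C1 + 15*x^3/64 - 5*x/14


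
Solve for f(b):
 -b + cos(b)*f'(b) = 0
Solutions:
 f(b) = C1 + Integral(b/cos(b), b)


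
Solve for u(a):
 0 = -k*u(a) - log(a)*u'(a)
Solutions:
 u(a) = C1*exp(-k*li(a))


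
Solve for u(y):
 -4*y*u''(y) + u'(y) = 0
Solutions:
 u(y) = C1 + C2*y^(5/4)


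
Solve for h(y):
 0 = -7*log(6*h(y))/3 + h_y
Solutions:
 -3*Integral(1/(log(_y) + log(6)), (_y, h(y)))/7 = C1 - y


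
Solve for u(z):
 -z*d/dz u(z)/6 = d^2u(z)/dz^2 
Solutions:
 u(z) = C1 + C2*erf(sqrt(3)*z/6)


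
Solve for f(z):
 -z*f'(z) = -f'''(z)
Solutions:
 f(z) = C1 + Integral(C2*airyai(z) + C3*airybi(z), z)


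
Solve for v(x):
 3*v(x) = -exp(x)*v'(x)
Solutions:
 v(x) = C1*exp(3*exp(-x))


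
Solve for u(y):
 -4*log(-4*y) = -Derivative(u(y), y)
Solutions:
 u(y) = C1 + 4*y*log(-y) + 4*y*(-1 + 2*log(2))


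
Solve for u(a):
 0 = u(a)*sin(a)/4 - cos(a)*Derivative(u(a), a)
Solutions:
 u(a) = C1/cos(a)^(1/4)


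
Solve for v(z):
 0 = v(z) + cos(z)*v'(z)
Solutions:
 v(z) = C1*sqrt(sin(z) - 1)/sqrt(sin(z) + 1)


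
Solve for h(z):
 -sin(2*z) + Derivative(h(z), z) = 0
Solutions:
 h(z) = C1 - cos(2*z)/2


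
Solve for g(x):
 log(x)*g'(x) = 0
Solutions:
 g(x) = C1


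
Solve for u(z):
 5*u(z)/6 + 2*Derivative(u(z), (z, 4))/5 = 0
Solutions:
 u(z) = (C1*sin(3^(3/4)*sqrt(5)*z/6) + C2*cos(3^(3/4)*sqrt(5)*z/6))*exp(-3^(3/4)*sqrt(5)*z/6) + (C3*sin(3^(3/4)*sqrt(5)*z/6) + C4*cos(3^(3/4)*sqrt(5)*z/6))*exp(3^(3/4)*sqrt(5)*z/6)


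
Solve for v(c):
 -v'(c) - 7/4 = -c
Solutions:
 v(c) = C1 + c^2/2 - 7*c/4


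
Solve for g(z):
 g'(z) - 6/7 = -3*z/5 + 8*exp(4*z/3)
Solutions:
 g(z) = C1 - 3*z^2/10 + 6*z/7 + 6*exp(4*z/3)


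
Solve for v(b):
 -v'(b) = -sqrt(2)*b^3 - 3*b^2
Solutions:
 v(b) = C1 + sqrt(2)*b^4/4 + b^3


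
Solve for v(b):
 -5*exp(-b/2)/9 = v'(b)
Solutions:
 v(b) = C1 + 10*exp(-b/2)/9


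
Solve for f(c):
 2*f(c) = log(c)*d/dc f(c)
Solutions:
 f(c) = C1*exp(2*li(c))


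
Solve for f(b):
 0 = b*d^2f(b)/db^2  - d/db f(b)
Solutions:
 f(b) = C1 + C2*b^2


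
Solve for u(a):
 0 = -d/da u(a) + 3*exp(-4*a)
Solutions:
 u(a) = C1 - 3*exp(-4*a)/4


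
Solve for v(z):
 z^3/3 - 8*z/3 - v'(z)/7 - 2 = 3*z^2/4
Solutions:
 v(z) = C1 + 7*z^4/12 - 7*z^3/4 - 28*z^2/3 - 14*z


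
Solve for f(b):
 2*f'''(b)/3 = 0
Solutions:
 f(b) = C1 + C2*b + C3*b^2


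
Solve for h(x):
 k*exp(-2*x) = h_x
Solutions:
 h(x) = C1 - k*exp(-2*x)/2


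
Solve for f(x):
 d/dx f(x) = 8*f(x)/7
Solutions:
 f(x) = C1*exp(8*x/7)


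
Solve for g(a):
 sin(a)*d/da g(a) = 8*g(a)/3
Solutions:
 g(a) = C1*(cos(a) - 1)^(4/3)/(cos(a) + 1)^(4/3)


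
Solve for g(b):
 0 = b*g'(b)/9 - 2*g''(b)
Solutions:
 g(b) = C1 + C2*erfi(b/6)


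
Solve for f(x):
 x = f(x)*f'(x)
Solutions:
 f(x) = -sqrt(C1 + x^2)
 f(x) = sqrt(C1 + x^2)


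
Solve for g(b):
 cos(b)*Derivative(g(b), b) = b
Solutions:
 g(b) = C1 + Integral(b/cos(b), b)


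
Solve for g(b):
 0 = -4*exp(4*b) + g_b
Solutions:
 g(b) = C1 + exp(4*b)


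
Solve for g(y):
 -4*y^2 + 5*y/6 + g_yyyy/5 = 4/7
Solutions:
 g(y) = C1 + C2*y + C3*y^2 + C4*y^3 + y^6/18 - 5*y^5/144 + 5*y^4/42


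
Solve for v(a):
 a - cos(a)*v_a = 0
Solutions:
 v(a) = C1 + Integral(a/cos(a), a)


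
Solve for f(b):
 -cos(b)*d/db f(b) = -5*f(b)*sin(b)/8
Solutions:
 f(b) = C1/cos(b)^(5/8)


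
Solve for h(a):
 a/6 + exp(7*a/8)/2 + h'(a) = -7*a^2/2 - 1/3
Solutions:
 h(a) = C1 - 7*a^3/6 - a^2/12 - a/3 - 4*exp(7*a/8)/7


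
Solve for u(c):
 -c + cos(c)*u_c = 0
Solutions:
 u(c) = C1 + Integral(c/cos(c), c)


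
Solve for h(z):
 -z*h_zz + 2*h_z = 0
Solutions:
 h(z) = C1 + C2*z^3


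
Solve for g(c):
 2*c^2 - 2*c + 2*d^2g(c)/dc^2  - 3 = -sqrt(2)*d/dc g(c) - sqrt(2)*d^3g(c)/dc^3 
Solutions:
 g(c) = C1 - sqrt(2)*c^3/3 + sqrt(2)*c^2/2 + 2*c^2 - 2*c - sqrt(2)*c/2 + (C2*sin(sqrt(2)*c/2) + C3*cos(sqrt(2)*c/2))*exp(-sqrt(2)*c/2)


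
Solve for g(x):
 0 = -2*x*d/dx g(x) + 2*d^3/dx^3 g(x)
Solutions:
 g(x) = C1 + Integral(C2*airyai(x) + C3*airybi(x), x)


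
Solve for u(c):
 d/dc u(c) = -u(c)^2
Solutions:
 u(c) = 1/(C1 + c)


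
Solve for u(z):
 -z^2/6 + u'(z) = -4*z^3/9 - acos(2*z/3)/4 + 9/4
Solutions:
 u(z) = C1 - z^4/9 + z^3/18 - z*acos(2*z/3)/4 + 9*z/4 + sqrt(9 - 4*z^2)/8


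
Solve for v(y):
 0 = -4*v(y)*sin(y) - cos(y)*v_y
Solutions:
 v(y) = C1*cos(y)^4


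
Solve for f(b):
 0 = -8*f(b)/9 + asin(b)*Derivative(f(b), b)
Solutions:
 f(b) = C1*exp(8*Integral(1/asin(b), b)/9)


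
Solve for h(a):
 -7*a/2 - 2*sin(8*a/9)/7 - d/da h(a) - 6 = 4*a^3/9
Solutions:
 h(a) = C1 - a^4/9 - 7*a^2/4 - 6*a + 9*cos(8*a/9)/28


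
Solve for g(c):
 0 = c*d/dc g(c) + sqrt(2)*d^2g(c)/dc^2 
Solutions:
 g(c) = C1 + C2*erf(2^(1/4)*c/2)


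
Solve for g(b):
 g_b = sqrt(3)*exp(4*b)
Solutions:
 g(b) = C1 + sqrt(3)*exp(4*b)/4


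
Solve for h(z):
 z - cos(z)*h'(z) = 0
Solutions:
 h(z) = C1 + Integral(z/cos(z), z)


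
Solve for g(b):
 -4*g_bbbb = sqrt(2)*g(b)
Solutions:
 g(b) = (C1*sin(2^(1/8)*b/2) + C2*cos(2^(1/8)*b/2))*exp(-2^(1/8)*b/2) + (C3*sin(2^(1/8)*b/2) + C4*cos(2^(1/8)*b/2))*exp(2^(1/8)*b/2)


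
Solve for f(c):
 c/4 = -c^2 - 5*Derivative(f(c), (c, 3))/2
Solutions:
 f(c) = C1 + C2*c + C3*c^2 - c^5/150 - c^4/240


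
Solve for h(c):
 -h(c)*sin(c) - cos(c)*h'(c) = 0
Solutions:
 h(c) = C1*cos(c)


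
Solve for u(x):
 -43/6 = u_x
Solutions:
 u(x) = C1 - 43*x/6


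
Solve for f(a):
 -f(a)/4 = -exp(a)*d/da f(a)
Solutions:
 f(a) = C1*exp(-exp(-a)/4)


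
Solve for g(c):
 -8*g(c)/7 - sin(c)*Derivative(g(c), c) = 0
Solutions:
 g(c) = C1*(cos(c) + 1)^(4/7)/(cos(c) - 1)^(4/7)


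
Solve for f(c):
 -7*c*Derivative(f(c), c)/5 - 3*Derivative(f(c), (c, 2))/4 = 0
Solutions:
 f(c) = C1 + C2*erf(sqrt(210)*c/15)


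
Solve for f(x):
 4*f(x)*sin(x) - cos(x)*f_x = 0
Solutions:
 f(x) = C1/cos(x)^4


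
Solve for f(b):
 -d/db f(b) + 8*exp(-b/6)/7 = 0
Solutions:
 f(b) = C1 - 48*exp(-b/6)/7


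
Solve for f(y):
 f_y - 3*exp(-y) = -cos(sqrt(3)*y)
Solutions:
 f(y) = C1 - sqrt(3)*sin(sqrt(3)*y)/3 - 3*exp(-y)


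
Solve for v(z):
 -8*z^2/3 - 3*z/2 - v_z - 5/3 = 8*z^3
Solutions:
 v(z) = C1 - 2*z^4 - 8*z^3/9 - 3*z^2/4 - 5*z/3


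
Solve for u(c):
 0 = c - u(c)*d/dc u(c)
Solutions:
 u(c) = -sqrt(C1 + c^2)
 u(c) = sqrt(C1 + c^2)


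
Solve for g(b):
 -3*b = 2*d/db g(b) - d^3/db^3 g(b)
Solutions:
 g(b) = C1 + C2*exp(-sqrt(2)*b) + C3*exp(sqrt(2)*b) - 3*b^2/4


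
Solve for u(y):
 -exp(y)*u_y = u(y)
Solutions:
 u(y) = C1*exp(exp(-y))


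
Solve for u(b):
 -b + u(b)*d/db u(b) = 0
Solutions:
 u(b) = -sqrt(C1 + b^2)
 u(b) = sqrt(C1 + b^2)


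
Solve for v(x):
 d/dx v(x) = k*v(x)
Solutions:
 v(x) = C1*exp(k*x)


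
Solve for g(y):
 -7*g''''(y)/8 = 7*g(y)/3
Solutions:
 g(y) = (C1*sin(2^(1/4)*3^(3/4)*y/3) + C2*cos(2^(1/4)*3^(3/4)*y/3))*exp(-2^(1/4)*3^(3/4)*y/3) + (C3*sin(2^(1/4)*3^(3/4)*y/3) + C4*cos(2^(1/4)*3^(3/4)*y/3))*exp(2^(1/4)*3^(3/4)*y/3)


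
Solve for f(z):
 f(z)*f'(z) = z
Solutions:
 f(z) = -sqrt(C1 + z^2)
 f(z) = sqrt(C1 + z^2)


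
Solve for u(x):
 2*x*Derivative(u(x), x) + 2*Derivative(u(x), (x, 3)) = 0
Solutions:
 u(x) = C1 + Integral(C2*airyai(-x) + C3*airybi(-x), x)


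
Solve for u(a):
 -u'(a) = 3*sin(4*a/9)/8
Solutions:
 u(a) = C1 + 27*cos(4*a/9)/32


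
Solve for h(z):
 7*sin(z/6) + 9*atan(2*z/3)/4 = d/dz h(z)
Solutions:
 h(z) = C1 + 9*z*atan(2*z/3)/4 - 27*log(4*z^2 + 9)/16 - 42*cos(z/6)


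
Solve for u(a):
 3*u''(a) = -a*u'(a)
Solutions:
 u(a) = C1 + C2*erf(sqrt(6)*a/6)


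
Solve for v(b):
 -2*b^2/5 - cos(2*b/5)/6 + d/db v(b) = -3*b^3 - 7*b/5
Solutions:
 v(b) = C1 - 3*b^4/4 + 2*b^3/15 - 7*b^2/10 + 5*sin(2*b/5)/12


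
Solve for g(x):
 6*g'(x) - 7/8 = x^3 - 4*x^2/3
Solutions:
 g(x) = C1 + x^4/24 - 2*x^3/27 + 7*x/48


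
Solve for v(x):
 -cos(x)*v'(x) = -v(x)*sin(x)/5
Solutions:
 v(x) = C1/cos(x)^(1/5)


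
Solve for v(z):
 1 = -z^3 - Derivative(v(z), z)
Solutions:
 v(z) = C1 - z^4/4 - z


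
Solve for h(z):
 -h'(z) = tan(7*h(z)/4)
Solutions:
 h(z) = -4*asin(C1*exp(-7*z/4))/7 + 4*pi/7
 h(z) = 4*asin(C1*exp(-7*z/4))/7


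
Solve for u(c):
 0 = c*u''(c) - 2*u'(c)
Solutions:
 u(c) = C1 + C2*c^3


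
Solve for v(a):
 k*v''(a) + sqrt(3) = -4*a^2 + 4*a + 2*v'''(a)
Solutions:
 v(a) = C1 + C2*a + C3*exp(a*k/2) - a^4/(3*k) + 2*a^3*(1 - 4/k)/(3*k) + a^2*(-sqrt(3)/2 + 4/k - 16/k^2)/k


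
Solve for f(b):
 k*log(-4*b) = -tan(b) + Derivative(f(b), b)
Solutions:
 f(b) = C1 + b*k*(log(-b) - 1) + 2*b*k*log(2) - log(cos(b))


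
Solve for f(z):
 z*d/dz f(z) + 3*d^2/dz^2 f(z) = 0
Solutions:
 f(z) = C1 + C2*erf(sqrt(6)*z/6)


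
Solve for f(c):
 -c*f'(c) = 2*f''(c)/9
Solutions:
 f(c) = C1 + C2*erf(3*c/2)


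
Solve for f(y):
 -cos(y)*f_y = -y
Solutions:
 f(y) = C1 + Integral(y/cos(y), y)


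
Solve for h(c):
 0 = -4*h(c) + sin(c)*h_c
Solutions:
 h(c) = C1*(cos(c)^2 - 2*cos(c) + 1)/(cos(c)^2 + 2*cos(c) + 1)


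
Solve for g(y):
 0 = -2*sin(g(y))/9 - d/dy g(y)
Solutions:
 2*y/9 + log(cos(g(y)) - 1)/2 - log(cos(g(y)) + 1)/2 = C1


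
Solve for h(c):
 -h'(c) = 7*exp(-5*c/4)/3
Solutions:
 h(c) = C1 + 28*exp(-5*c/4)/15


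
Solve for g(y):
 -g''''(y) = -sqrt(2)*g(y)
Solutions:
 g(y) = C1*exp(-2^(1/8)*y) + C2*exp(2^(1/8)*y) + C3*sin(2^(1/8)*y) + C4*cos(2^(1/8)*y)


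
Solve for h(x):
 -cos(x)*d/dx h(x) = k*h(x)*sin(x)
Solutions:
 h(x) = C1*exp(k*log(cos(x)))


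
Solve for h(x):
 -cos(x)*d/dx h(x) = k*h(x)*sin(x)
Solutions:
 h(x) = C1*exp(k*log(cos(x)))


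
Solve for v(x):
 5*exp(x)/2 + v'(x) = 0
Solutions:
 v(x) = C1 - 5*exp(x)/2


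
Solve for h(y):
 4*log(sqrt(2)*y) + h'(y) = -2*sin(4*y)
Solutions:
 h(y) = C1 - 4*y*log(y) - 2*y*log(2) + 4*y + cos(4*y)/2


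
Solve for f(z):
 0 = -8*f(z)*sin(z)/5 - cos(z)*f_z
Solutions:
 f(z) = C1*cos(z)^(8/5)


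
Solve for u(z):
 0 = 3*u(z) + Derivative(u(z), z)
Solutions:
 u(z) = C1*exp(-3*z)


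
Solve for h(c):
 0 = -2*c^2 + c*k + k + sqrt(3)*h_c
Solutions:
 h(c) = C1 + 2*sqrt(3)*c^3/9 - sqrt(3)*c^2*k/6 - sqrt(3)*c*k/3


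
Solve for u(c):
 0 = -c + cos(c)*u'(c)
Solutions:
 u(c) = C1 + Integral(c/cos(c), c)


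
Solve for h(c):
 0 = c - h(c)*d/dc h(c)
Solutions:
 h(c) = -sqrt(C1 + c^2)
 h(c) = sqrt(C1 + c^2)


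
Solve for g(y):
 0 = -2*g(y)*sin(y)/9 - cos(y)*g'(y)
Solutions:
 g(y) = C1*cos(y)^(2/9)


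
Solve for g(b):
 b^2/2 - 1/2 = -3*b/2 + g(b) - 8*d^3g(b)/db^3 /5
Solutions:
 g(b) = C3*exp(5^(1/3)*b/2) + b^2/2 + 3*b/2 + (C1*sin(sqrt(3)*5^(1/3)*b/4) + C2*cos(sqrt(3)*5^(1/3)*b/4))*exp(-5^(1/3)*b/4) - 1/2


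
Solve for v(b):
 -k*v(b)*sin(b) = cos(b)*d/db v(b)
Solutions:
 v(b) = C1*exp(k*log(cos(b)))


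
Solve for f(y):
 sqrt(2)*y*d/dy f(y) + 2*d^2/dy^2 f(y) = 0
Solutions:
 f(y) = C1 + C2*erf(2^(1/4)*y/2)


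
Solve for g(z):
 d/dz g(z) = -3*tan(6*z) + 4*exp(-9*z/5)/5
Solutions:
 g(z) = C1 - log(tan(6*z)^2 + 1)/4 - 4*exp(-9*z/5)/9


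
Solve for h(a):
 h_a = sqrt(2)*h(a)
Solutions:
 h(a) = C1*exp(sqrt(2)*a)


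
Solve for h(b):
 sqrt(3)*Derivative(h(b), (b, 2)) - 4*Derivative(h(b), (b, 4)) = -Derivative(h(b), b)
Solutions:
 h(b) = C1 + C2*exp(-b*(3^(5/6)/(sqrt(9 - sqrt(3)) + 3)^(1/3) + 3^(2/3)*(sqrt(9 - sqrt(3)) + 3)^(1/3))/12)*sin(b*(-3^(1/6)*(sqrt(9 - sqrt(3)) + 3)^(1/3) + 3^(1/3)/(sqrt(9 - sqrt(3)) + 3)^(1/3))/4) + C3*exp(-b*(3^(5/6)/(sqrt(9 - sqrt(3)) + 3)^(1/3) + 3^(2/3)*(sqrt(9 - sqrt(3)) + 3)^(1/3))/12)*cos(b*(-3^(1/6)*(sqrt(9 - sqrt(3)) + 3)^(1/3) + 3^(1/3)/(sqrt(9 - sqrt(3)) + 3)^(1/3))/4) + C4*exp(b*(3^(5/6)/(sqrt(9 - sqrt(3)) + 3)^(1/3) + 3^(2/3)*(sqrt(9 - sqrt(3)) + 3)^(1/3))/6)


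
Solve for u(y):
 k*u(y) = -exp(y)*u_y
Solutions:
 u(y) = C1*exp(k*exp(-y))


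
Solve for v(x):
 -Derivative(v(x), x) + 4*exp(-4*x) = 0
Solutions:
 v(x) = C1 - exp(-4*x)


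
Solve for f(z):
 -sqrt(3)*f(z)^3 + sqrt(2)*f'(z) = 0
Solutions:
 f(z) = -sqrt(-1/(C1 + sqrt(6)*z))
 f(z) = sqrt(-1/(C1 + sqrt(6)*z))


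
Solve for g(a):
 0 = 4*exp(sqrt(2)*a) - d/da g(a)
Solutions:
 g(a) = C1 + 2*sqrt(2)*exp(sqrt(2)*a)


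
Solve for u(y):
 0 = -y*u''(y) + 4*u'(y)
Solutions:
 u(y) = C1 + C2*y^5


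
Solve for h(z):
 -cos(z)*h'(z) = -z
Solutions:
 h(z) = C1 + Integral(z/cos(z), z)


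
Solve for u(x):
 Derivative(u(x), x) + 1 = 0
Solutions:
 u(x) = C1 - x


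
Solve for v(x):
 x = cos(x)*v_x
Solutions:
 v(x) = C1 + Integral(x/cos(x), x)


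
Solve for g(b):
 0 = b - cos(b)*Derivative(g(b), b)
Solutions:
 g(b) = C1 + Integral(b/cos(b), b)


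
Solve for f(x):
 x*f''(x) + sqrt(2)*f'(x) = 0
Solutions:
 f(x) = C1 + C2*x^(1 - sqrt(2))


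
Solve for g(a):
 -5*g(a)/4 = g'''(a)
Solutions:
 g(a) = C3*exp(-10^(1/3)*a/2) + (C1*sin(10^(1/3)*sqrt(3)*a/4) + C2*cos(10^(1/3)*sqrt(3)*a/4))*exp(10^(1/3)*a/4)


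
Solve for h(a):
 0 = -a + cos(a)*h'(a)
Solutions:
 h(a) = C1 + Integral(a/cos(a), a)


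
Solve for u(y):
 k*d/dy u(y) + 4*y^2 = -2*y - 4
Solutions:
 u(y) = C1 - 4*y^3/(3*k) - y^2/k - 4*y/k


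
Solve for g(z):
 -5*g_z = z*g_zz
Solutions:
 g(z) = C1 + C2/z^4


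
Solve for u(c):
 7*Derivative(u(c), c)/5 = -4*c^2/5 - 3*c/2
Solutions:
 u(c) = C1 - 4*c^3/21 - 15*c^2/28


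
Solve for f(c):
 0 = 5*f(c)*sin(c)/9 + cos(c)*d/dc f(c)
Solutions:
 f(c) = C1*cos(c)^(5/9)


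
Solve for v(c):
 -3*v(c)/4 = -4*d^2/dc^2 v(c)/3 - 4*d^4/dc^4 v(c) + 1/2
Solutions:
 v(c) = C1*exp(-sqrt(3)*c*sqrt(-2 + sqrt(31))/6) + C2*exp(sqrt(3)*c*sqrt(-2 + sqrt(31))/6) + C3*sin(sqrt(3)*c*sqrt(2 + sqrt(31))/6) + C4*cos(sqrt(3)*c*sqrt(2 + sqrt(31))/6) - 2/3


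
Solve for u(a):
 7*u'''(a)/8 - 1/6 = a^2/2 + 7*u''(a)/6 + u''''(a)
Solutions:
 u(a) = C1 + C2*a - a^4/28 - 3*a^3/28 + 43*a^2/784 + (C3*sin(sqrt(2247)*a/48) + C4*cos(sqrt(2247)*a/48))*exp(7*a/16)


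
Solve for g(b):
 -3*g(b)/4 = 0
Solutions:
 g(b) = 0


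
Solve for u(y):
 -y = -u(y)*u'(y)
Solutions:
 u(y) = -sqrt(C1 + y^2)
 u(y) = sqrt(C1 + y^2)


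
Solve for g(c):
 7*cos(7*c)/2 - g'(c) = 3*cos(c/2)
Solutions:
 g(c) = C1 - 6*sin(c/2) + sin(7*c)/2


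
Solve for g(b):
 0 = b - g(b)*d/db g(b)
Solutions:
 g(b) = -sqrt(C1 + b^2)
 g(b) = sqrt(C1 + b^2)


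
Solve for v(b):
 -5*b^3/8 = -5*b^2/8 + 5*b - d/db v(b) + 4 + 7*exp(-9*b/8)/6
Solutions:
 v(b) = C1 + 5*b^4/32 - 5*b^3/24 + 5*b^2/2 + 4*b - 28*exp(-9*b/8)/27


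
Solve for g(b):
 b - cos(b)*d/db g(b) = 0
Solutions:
 g(b) = C1 + Integral(b/cos(b), b)


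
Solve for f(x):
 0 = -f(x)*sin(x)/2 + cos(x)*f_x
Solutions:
 f(x) = C1/sqrt(cos(x))


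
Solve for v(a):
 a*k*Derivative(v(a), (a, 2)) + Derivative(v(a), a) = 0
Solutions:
 v(a) = C1 + a^(((re(k) - 1)*re(k) + im(k)^2)/(re(k)^2 + im(k)^2))*(C2*sin(log(a)*Abs(im(k))/(re(k)^2 + im(k)^2)) + C3*cos(log(a)*im(k)/(re(k)^2 + im(k)^2)))


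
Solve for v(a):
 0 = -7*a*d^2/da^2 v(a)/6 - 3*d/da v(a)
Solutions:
 v(a) = C1 + C2/a^(11/7)


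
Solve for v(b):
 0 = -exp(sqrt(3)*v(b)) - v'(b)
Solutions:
 v(b) = sqrt(3)*(2*log(1/(C1 + b)) - log(3))/6


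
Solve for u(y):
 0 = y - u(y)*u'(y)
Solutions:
 u(y) = -sqrt(C1 + y^2)
 u(y) = sqrt(C1 + y^2)


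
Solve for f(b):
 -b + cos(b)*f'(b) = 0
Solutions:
 f(b) = C1 + Integral(b/cos(b), b)


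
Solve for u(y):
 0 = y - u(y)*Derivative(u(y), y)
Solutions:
 u(y) = -sqrt(C1 + y^2)
 u(y) = sqrt(C1 + y^2)


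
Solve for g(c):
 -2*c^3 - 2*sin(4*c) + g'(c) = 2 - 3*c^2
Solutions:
 g(c) = C1 + c^4/2 - c^3 + 2*c - cos(4*c)/2


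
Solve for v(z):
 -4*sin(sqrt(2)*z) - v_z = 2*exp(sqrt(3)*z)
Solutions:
 v(z) = C1 - 2*sqrt(3)*exp(sqrt(3)*z)/3 + 2*sqrt(2)*cos(sqrt(2)*z)


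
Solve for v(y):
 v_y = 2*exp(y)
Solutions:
 v(y) = C1 + 2*exp(y)


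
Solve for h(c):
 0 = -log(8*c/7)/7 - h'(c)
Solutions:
 h(c) = C1 - c*log(c)/7 - 3*c*log(2)/7 + c/7 + c*log(7)/7


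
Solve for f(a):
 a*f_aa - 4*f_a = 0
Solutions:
 f(a) = C1 + C2*a^5


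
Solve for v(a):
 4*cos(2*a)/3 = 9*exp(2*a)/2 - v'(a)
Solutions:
 v(a) = C1 + 9*exp(2*a)/4 - 2*sin(2*a)/3


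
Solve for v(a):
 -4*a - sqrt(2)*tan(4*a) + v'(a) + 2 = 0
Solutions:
 v(a) = C1 + 2*a^2 - 2*a - sqrt(2)*log(cos(4*a))/4


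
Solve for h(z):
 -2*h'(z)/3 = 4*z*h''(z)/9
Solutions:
 h(z) = C1 + C2/sqrt(z)


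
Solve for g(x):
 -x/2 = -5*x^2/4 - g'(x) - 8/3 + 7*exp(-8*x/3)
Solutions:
 g(x) = C1 - 5*x^3/12 + x^2/4 - 8*x/3 - 21*exp(-8*x/3)/8


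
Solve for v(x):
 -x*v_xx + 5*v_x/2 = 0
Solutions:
 v(x) = C1 + C2*x^(7/2)


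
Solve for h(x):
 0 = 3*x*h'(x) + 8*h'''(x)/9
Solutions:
 h(x) = C1 + Integral(C2*airyai(-3*x/2) + C3*airybi(-3*x/2), x)


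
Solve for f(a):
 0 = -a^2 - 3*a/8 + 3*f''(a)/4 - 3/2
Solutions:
 f(a) = C1 + C2*a + a^4/9 + a^3/12 + a^2


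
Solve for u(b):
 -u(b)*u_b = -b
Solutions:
 u(b) = -sqrt(C1 + b^2)
 u(b) = sqrt(C1 + b^2)


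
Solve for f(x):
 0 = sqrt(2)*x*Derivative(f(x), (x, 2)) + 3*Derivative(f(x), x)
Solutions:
 f(x) = C1 + C2*x^(1 - 3*sqrt(2)/2)


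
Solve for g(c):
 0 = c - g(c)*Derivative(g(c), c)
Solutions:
 g(c) = -sqrt(C1 + c^2)
 g(c) = sqrt(C1 + c^2)


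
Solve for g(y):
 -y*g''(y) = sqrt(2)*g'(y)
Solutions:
 g(y) = C1 + C2*y^(1 - sqrt(2))


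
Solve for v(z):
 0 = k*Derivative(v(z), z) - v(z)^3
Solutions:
 v(z) = -sqrt(2)*sqrt(-k/(C1*k + z))/2
 v(z) = sqrt(2)*sqrt(-k/(C1*k + z))/2


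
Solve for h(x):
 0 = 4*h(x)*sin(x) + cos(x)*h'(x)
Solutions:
 h(x) = C1*cos(x)^4


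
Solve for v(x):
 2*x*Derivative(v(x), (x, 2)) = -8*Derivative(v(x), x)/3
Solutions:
 v(x) = C1 + C2/x^(1/3)


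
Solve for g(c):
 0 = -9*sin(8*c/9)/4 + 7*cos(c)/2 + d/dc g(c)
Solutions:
 g(c) = C1 - 7*sin(c)/2 - 81*cos(8*c/9)/32


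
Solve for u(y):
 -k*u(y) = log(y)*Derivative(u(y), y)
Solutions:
 u(y) = C1*exp(-k*li(y))


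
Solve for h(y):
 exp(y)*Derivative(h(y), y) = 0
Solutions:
 h(y) = C1


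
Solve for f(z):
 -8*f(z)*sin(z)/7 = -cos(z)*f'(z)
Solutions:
 f(z) = C1/cos(z)^(8/7)


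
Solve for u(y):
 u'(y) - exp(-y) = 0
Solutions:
 u(y) = C1 - exp(-y)


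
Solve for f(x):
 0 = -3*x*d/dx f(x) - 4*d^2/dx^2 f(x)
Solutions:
 f(x) = C1 + C2*erf(sqrt(6)*x/4)


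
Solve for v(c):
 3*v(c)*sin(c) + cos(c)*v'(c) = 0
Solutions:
 v(c) = C1*cos(c)^3


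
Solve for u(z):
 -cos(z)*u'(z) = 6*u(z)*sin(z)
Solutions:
 u(z) = C1*cos(z)^6


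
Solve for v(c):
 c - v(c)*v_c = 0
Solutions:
 v(c) = -sqrt(C1 + c^2)
 v(c) = sqrt(C1 + c^2)


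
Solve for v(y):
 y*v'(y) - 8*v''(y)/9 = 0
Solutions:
 v(y) = C1 + C2*erfi(3*y/4)


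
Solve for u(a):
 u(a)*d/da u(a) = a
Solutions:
 u(a) = -sqrt(C1 + a^2)
 u(a) = sqrt(C1 + a^2)


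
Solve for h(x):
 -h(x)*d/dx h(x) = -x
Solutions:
 h(x) = -sqrt(C1 + x^2)
 h(x) = sqrt(C1 + x^2)


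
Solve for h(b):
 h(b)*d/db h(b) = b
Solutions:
 h(b) = -sqrt(C1 + b^2)
 h(b) = sqrt(C1 + b^2)


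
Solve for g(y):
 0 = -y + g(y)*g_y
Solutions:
 g(y) = -sqrt(C1 + y^2)
 g(y) = sqrt(C1 + y^2)


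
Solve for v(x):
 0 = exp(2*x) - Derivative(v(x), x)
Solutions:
 v(x) = C1 + exp(2*x)/2


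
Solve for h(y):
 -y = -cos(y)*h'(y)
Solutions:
 h(y) = C1 + Integral(y/cos(y), y)


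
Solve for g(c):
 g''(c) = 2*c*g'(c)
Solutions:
 g(c) = C1 + C2*erfi(c)


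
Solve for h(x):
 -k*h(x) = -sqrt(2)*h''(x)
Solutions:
 h(x) = C1*exp(-2^(3/4)*sqrt(k)*x/2) + C2*exp(2^(3/4)*sqrt(k)*x/2)


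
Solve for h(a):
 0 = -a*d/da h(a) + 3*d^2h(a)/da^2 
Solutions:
 h(a) = C1 + C2*erfi(sqrt(6)*a/6)


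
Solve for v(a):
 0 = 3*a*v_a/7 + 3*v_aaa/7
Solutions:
 v(a) = C1 + Integral(C2*airyai(-a) + C3*airybi(-a), a)


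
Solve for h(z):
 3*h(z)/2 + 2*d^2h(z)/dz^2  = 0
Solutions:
 h(z) = C1*sin(sqrt(3)*z/2) + C2*cos(sqrt(3)*z/2)


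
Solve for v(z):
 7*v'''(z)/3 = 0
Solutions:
 v(z) = C1 + C2*z + C3*z^2


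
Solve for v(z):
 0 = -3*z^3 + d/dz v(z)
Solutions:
 v(z) = C1 + 3*z^4/4


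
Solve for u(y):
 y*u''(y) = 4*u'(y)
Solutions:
 u(y) = C1 + C2*y^5


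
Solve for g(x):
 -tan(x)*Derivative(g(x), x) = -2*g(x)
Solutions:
 g(x) = C1*sin(x)^2


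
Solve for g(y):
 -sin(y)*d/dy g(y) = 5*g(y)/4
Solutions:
 g(y) = C1*(cos(y) + 1)^(5/8)/(cos(y) - 1)^(5/8)


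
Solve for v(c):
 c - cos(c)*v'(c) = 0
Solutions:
 v(c) = C1 + Integral(c/cos(c), c)


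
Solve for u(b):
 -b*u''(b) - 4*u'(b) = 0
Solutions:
 u(b) = C1 + C2/b^3


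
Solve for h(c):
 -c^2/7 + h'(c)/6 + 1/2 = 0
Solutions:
 h(c) = C1 + 2*c^3/7 - 3*c


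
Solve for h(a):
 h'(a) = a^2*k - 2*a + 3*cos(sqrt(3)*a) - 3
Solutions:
 h(a) = C1 + a^3*k/3 - a^2 - 3*a + sqrt(3)*sin(sqrt(3)*a)


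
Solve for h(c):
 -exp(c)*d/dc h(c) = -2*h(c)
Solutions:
 h(c) = C1*exp(-2*exp(-c))


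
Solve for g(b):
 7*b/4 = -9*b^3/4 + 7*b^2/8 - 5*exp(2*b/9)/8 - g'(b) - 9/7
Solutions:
 g(b) = C1 - 9*b^4/16 + 7*b^3/24 - 7*b^2/8 - 9*b/7 - 45*exp(2*b/9)/16


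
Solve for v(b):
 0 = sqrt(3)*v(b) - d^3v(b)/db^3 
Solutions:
 v(b) = C3*exp(3^(1/6)*b) + (C1*sin(3^(2/3)*b/2) + C2*cos(3^(2/3)*b/2))*exp(-3^(1/6)*b/2)


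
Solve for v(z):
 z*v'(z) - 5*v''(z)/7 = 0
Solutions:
 v(z) = C1 + C2*erfi(sqrt(70)*z/10)


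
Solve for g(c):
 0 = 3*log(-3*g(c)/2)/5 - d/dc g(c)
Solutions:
 -5*Integral(1/(log(-_y) - log(2) + log(3)), (_y, g(c)))/3 = C1 - c


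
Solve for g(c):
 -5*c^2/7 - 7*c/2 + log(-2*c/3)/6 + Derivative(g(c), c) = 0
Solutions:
 g(c) = C1 + 5*c^3/21 + 7*c^2/4 - c*log(-c)/6 + c*(-log(2) + 1 + log(3))/6


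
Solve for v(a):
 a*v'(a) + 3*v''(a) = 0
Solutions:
 v(a) = C1 + C2*erf(sqrt(6)*a/6)


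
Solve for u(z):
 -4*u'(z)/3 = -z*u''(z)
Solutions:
 u(z) = C1 + C2*z^(7/3)


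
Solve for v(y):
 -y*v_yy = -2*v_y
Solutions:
 v(y) = C1 + C2*y^3


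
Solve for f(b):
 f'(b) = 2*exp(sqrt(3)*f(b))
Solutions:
 f(b) = sqrt(3)*(2*log(-1/(C1 + 2*b)) - log(3))/6


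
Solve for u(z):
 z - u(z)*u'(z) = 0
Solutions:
 u(z) = -sqrt(C1 + z^2)
 u(z) = sqrt(C1 + z^2)


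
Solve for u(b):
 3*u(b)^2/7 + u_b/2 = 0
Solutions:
 u(b) = 7/(C1 + 6*b)


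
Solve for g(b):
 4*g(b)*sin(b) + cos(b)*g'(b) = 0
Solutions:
 g(b) = C1*cos(b)^4


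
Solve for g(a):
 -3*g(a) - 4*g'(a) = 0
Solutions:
 g(a) = C1*exp(-3*a/4)


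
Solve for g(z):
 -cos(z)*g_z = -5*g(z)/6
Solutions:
 g(z) = C1*(sin(z) + 1)^(5/12)/(sin(z) - 1)^(5/12)
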